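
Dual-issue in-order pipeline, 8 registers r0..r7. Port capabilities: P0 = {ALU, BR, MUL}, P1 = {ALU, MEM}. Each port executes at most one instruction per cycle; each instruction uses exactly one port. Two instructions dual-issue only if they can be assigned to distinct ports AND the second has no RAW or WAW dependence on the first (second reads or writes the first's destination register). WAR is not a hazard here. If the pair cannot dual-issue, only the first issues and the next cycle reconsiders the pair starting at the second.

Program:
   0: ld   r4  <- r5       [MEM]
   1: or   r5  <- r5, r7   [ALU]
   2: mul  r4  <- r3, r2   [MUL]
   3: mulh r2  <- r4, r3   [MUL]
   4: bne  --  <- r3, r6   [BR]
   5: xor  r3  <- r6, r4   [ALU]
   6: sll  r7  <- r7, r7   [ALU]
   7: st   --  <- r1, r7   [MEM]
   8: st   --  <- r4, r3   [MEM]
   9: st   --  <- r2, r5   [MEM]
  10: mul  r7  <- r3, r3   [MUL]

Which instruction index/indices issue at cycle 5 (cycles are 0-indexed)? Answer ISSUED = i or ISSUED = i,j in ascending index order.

#0 head=0: ld.MEM;or.ALU i0+i1 2-wide
#1 head=2: mul.MUL i2 no-port MUL/MUL
#2 head=3: mulh.MUL i3 no-port MUL/BR
#3 head=4: bne.BR;xor.ALU i4+i5 2-wide
#4 head=6: sll.ALU i6 RAW r7
#5 head=7: st.MEM i7 no-port MEM/MEM
#6 head=8: st.MEM i8 no-port MEM/MEM
#7 head=9: st.MEM;mul.MUL i9+i10 2-wide

ISSUED = 7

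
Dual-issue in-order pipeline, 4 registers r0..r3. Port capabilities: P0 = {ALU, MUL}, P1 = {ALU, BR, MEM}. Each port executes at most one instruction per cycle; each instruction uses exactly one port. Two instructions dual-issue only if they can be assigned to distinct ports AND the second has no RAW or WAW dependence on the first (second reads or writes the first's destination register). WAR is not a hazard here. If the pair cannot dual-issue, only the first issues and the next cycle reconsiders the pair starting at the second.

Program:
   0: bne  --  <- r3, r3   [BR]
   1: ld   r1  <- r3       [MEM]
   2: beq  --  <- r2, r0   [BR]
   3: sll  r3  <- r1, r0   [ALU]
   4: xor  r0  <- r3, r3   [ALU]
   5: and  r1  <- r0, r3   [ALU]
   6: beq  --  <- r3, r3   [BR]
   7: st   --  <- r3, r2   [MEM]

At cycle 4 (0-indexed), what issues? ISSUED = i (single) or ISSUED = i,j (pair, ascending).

c0: i0 bne  no-port BR/MEM
c1: i1 ld  no-port MEM/BR
c2: i2+i3 beq;sll  dual
c3: i4 xor  RAW r0
c4: i5+i6 and;beq  dual
c5: i7 st  tail

ISSUED = 5,6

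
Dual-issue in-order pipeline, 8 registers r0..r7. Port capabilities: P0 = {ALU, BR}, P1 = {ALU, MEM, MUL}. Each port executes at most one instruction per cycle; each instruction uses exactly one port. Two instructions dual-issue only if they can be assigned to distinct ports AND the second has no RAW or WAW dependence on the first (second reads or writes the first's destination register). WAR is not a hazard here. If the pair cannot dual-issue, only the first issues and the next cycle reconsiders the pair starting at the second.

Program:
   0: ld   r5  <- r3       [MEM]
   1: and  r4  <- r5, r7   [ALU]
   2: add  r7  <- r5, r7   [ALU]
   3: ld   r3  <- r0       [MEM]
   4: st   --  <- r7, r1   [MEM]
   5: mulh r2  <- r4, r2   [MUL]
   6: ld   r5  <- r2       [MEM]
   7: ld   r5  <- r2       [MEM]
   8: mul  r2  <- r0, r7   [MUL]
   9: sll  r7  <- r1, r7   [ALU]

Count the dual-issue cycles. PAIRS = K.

[0] i0  ld.MEM  -- RAW r5
[1] i1,i2  and.ALU+add.ALU  -- 2-wide
[2] i3  ld.MEM  -- no-port MEM/MEM
[3] i4  st.MEM  -- no-port MEM/MUL
[4] i5  mulh.MUL  -- no-port MUL/MEM
[5] i6  ld.MEM  -- no-port MEM/MEM
[6] i7  ld.MEM  -- no-port MEM/MUL
[7] i8,i9  mul.MUL+sll.ALU  -- 2-wide

PAIRS = 2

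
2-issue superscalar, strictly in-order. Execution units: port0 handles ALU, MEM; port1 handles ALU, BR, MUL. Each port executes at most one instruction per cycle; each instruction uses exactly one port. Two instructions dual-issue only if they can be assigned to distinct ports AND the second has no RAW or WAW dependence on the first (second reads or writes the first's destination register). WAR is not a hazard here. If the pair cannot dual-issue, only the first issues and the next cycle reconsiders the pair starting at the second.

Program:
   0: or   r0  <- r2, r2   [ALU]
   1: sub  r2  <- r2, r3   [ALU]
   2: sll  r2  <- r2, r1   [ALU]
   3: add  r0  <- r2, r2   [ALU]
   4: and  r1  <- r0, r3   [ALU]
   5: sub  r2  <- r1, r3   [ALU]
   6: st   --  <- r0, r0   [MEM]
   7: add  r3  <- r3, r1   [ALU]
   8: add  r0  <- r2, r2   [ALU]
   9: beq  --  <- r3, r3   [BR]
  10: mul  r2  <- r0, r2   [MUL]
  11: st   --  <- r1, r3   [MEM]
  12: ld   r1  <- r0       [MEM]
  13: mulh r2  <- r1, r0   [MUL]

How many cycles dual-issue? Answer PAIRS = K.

[0] i0,i1  or.ALU sub.ALU  -- 2-wide
[1] i2  sll.ALU  -- RAW r2
[2] i3  add.ALU  -- RAW r0
[3] i4  and.ALU  -- RAW r1
[4] i5,i6  sub.ALU st.MEM  -- 2-wide
[5] i7,i8  add.ALU add.ALU  -- 2-wide
[6] i9  beq.BR  -- no-port BR/MUL
[7] i10,i11  mul.MUL st.MEM  -- 2-wide
[8] i12  ld.MEM  -- RAW r1
[9] i13  mulh.MUL  -- tail

PAIRS = 4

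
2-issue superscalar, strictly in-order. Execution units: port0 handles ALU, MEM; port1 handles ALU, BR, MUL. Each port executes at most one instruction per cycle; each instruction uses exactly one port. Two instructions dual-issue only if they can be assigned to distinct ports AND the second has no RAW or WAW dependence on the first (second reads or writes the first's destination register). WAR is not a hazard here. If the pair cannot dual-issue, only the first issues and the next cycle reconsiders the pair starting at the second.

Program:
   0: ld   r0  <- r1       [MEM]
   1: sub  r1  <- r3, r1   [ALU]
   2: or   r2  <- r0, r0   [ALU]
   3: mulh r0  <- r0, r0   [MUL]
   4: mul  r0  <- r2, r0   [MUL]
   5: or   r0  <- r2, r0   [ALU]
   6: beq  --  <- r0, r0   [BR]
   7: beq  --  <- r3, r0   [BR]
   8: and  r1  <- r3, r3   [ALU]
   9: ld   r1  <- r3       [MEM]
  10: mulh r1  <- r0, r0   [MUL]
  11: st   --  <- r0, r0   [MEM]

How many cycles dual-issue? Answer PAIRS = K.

PAIRS = 4

#0 head=0: ld.MEM;sub.ALU i0/i1 2-wide
#1 head=2: or.ALU;mulh.MUL i2/i3 2-wide
#2 head=4: mul.MUL i4 RAW+WAW r0
#3 head=5: or.ALU i5 RAW r0
#4 head=6: beq.BR i6 no-port BR/BR
#5 head=7: beq.BR;and.ALU i7/i8 2-wide
#6 head=9: ld.MEM i9 WAW r1
#7 head=10: mulh.MUL;st.MEM i10/i11 2-wide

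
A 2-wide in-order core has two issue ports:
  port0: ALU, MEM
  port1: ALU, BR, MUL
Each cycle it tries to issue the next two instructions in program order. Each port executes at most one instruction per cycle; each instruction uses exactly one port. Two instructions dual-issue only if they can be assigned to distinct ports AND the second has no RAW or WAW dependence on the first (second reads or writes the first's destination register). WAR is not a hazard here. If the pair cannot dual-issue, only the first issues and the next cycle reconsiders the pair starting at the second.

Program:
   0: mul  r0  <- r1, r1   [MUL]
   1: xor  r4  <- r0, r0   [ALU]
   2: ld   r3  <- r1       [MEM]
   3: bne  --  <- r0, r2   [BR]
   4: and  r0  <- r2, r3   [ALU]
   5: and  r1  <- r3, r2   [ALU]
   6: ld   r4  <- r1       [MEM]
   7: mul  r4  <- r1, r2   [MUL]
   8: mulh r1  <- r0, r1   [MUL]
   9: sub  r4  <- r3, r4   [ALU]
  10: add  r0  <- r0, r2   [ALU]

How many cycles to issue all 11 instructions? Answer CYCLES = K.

CYCLES = 8

[0] i0  mul.MUL  -- RAW r0
[1] i1&i2  xor.ALU+ld.MEM  -- 2-wide
[2] i3&i4  bne.BR+and.ALU  -- 2-wide
[3] i5  and.ALU  -- RAW r1
[4] i6  ld.MEM  -- WAW r4
[5] i7  mul.MUL  -- no-port MUL/MUL
[6] i8&i9  mulh.MUL+sub.ALU  -- 2-wide
[7] i10  add.ALU  -- tail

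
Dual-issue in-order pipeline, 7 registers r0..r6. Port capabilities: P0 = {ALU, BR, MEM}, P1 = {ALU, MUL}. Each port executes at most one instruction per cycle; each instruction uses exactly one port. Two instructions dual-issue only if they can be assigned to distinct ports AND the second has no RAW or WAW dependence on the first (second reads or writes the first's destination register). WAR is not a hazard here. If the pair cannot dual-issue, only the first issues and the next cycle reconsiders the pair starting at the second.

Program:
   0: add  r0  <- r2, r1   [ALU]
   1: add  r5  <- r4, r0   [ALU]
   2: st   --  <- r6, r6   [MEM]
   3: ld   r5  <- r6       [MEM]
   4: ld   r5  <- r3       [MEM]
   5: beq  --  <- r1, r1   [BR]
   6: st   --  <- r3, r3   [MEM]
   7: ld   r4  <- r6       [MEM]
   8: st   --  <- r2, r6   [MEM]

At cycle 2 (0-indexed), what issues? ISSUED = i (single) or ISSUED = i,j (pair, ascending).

#0 head=0: add i0 RAW r0
#1 head=1: add/st i1/i2 2-wide
#2 head=3: ld i3 no-port MEM/MEM
#3 head=4: ld i4 no-port MEM/BR
#4 head=5: beq i5 no-port BR/MEM
#5 head=6: st i6 no-port MEM/MEM
#6 head=7: ld i7 no-port MEM/MEM
#7 head=8: st i8 tail

ISSUED = 3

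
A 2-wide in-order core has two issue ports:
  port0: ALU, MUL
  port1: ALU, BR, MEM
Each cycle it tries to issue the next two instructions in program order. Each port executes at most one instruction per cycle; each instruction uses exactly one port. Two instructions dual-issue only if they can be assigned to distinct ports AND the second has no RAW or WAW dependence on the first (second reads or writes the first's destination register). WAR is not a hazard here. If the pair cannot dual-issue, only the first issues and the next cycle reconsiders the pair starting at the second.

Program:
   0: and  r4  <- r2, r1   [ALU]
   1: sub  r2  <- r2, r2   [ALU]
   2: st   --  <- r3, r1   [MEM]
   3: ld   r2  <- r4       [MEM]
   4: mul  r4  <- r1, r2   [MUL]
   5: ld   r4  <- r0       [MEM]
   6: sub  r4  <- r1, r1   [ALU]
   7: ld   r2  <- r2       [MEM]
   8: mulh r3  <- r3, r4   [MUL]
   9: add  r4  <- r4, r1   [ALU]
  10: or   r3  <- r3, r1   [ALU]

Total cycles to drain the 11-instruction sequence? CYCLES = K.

CYCLES = 8

0. and+sub @i0&i1  | 2-wide
1. st @i2  | no-port MEM/MEM
2. ld @i3  | RAW r2
3. mul @i4  | WAW r4
4. ld @i5  | WAW r4
5. sub+ld @i6&i7  | 2-wide
6. mulh+add @i8&i9  | 2-wide
7. or @i10  | tail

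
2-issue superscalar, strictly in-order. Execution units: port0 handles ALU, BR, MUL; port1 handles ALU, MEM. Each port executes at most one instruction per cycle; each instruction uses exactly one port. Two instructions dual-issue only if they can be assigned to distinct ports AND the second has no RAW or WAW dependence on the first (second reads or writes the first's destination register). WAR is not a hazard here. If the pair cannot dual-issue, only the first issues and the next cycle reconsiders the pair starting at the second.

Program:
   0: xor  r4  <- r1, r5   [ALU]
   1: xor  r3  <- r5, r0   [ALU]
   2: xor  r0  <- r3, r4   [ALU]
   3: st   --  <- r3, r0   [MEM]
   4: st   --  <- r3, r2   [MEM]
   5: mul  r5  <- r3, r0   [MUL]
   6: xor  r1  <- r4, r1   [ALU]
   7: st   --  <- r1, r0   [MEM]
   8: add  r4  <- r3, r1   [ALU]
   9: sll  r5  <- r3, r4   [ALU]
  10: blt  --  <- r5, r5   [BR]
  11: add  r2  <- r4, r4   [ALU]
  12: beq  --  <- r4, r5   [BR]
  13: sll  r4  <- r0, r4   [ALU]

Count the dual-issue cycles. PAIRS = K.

  cy0 -> i0/i1 (xor.ALU xor.ALU) 2-wide
  cy1 -> i2 (xor.ALU) RAW r0
  cy2 -> i3 (st.MEM) no-port MEM/MEM
  cy3 -> i4/i5 (st.MEM mul.MUL) 2-wide
  cy4 -> i6 (xor.ALU) RAW r1
  cy5 -> i7/i8 (st.MEM add.ALU) 2-wide
  cy6 -> i9 (sll.ALU) RAW r5
  cy7 -> i10/i11 (blt.BR add.ALU) 2-wide
  cy8 -> i12/i13 (beq.BR sll.ALU) 2-wide

PAIRS = 5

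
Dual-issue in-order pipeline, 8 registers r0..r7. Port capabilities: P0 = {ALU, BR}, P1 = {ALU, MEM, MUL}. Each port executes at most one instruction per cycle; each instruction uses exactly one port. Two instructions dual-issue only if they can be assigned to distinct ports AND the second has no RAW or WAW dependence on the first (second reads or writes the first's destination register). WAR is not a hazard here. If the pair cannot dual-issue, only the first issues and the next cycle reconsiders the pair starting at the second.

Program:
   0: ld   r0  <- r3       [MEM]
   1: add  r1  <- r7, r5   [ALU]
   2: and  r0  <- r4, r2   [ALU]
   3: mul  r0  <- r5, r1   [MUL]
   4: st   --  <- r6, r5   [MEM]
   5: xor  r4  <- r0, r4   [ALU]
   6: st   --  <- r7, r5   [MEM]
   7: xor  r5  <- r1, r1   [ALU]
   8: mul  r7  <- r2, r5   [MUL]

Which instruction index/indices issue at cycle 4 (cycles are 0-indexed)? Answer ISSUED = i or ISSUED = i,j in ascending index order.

[0] i0&i1  ld.MEM add.ALU  -- 2-wide
[1] i2  and.ALU  -- WAW r0
[2] i3  mul.MUL  -- no-port MUL/MEM
[3] i4&i5  st.MEM xor.ALU  -- 2-wide
[4] i6&i7  st.MEM xor.ALU  -- 2-wide
[5] i8  mul.MUL  -- tail

ISSUED = 6,7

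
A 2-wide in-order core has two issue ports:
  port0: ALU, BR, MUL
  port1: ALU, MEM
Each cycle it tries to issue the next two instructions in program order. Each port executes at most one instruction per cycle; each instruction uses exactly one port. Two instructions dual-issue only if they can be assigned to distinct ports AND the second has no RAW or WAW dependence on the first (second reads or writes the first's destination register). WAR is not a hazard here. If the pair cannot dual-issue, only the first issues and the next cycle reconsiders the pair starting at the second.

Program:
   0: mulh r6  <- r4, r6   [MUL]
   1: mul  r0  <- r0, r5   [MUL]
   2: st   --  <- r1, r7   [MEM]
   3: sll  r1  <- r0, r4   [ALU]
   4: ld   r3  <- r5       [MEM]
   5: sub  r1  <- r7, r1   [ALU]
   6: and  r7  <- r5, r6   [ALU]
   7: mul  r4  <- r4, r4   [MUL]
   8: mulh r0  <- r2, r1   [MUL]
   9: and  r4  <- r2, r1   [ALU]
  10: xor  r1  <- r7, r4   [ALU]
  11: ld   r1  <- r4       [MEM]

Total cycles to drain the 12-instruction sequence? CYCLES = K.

#0 head=0: mulh i0 no-port MUL/MUL
#1 head=1: mul+st i1+i2 2-wide
#2 head=3: sll+ld i3+i4 2-wide
#3 head=5: sub+and i5+i6 2-wide
#4 head=7: mul i7 no-port MUL/MUL
#5 head=8: mulh+and i8+i9 2-wide
#6 head=10: xor i10 WAW r1
#7 head=11: ld i11 tail

CYCLES = 8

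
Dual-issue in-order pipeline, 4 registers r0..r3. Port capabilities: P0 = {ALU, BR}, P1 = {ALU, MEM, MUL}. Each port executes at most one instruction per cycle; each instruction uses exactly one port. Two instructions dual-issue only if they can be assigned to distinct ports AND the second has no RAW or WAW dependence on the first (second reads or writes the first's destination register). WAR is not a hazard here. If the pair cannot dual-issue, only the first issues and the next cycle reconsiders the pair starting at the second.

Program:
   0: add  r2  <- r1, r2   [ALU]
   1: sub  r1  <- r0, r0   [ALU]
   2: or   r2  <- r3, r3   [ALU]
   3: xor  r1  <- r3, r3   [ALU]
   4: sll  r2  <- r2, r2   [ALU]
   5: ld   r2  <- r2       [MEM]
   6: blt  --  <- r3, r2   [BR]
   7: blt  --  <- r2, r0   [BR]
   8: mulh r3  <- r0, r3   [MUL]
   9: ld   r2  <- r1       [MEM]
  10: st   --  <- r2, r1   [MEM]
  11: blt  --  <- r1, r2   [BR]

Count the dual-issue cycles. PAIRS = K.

PAIRS = 4

c0: i0+i1 add/sub  pair
c1: i2+i3 or/xor  pair
c2: i4 sll  RAW+WAW r2
c3: i5 ld  RAW r2
c4: i6 blt  no-port BR/BR
c5: i7+i8 blt/mulh  pair
c6: i9 ld  no-port MEM/MEM
c7: i10+i11 st/blt  pair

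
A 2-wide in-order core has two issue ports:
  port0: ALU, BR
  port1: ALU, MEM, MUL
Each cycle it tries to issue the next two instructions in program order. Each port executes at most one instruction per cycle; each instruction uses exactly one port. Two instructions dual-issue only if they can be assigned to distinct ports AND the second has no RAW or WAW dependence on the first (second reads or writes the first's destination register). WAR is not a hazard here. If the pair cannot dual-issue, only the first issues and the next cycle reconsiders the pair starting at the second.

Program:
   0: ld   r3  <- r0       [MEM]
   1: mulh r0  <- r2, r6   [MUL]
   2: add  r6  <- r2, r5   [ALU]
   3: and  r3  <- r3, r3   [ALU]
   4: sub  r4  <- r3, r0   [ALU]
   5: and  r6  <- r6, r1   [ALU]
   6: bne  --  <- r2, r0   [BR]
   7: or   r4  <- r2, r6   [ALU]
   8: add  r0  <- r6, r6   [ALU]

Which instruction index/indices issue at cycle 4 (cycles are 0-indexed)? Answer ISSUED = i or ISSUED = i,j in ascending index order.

ISSUED = 6,7

t=0 i0:ld ; no-port MEM/MUL
t=1 i1&i2:mulh;add ; pair
t=2 i3:and ; RAW r3
t=3 i4&i5:sub;and ; pair
t=4 i6&i7:bne;or ; pair
t=5 i8:add ; tail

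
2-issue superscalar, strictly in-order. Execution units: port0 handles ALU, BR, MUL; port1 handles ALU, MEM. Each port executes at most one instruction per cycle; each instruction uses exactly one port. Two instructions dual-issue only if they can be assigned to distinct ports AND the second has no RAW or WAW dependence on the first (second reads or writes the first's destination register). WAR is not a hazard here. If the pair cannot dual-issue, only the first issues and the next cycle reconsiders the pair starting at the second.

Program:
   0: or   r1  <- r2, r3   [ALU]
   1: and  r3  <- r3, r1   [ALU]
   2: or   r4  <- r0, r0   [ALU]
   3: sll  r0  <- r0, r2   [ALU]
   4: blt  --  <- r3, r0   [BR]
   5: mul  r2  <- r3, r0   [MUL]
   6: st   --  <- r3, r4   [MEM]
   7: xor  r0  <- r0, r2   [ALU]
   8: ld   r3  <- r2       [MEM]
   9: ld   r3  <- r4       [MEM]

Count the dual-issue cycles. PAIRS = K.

t=0 i0:or ; RAW r1
t=1 i1/i2:and or ; dual
t=2 i3:sll ; RAW r0
t=3 i4:blt ; no-port BR/MUL
t=4 i5/i6:mul st ; dual
t=5 i7/i8:xor ld ; dual
t=6 i9:ld ; tail

PAIRS = 3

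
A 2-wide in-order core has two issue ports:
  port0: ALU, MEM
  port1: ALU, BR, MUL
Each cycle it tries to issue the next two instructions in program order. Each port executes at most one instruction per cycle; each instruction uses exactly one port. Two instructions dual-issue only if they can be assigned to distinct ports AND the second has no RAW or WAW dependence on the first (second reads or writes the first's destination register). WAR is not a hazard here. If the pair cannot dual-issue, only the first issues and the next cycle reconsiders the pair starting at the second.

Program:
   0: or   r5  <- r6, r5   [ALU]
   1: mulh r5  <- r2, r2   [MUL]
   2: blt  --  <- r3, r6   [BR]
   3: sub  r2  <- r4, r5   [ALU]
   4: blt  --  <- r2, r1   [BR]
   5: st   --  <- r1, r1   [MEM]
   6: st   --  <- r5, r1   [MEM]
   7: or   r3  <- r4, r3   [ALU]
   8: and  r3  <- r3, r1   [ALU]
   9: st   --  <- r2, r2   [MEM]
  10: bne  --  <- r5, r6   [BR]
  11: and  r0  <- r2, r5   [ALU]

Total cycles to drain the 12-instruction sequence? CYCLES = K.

CYCLES = 7

c0: i0 or  WAW r5
c1: i1 mulh  no-port MUL/BR
c2: i2&i3 blt sub  dual
c3: i4&i5 blt st  dual
c4: i6&i7 st or  dual
c5: i8&i9 and st  dual
c6: i10&i11 bne and  dual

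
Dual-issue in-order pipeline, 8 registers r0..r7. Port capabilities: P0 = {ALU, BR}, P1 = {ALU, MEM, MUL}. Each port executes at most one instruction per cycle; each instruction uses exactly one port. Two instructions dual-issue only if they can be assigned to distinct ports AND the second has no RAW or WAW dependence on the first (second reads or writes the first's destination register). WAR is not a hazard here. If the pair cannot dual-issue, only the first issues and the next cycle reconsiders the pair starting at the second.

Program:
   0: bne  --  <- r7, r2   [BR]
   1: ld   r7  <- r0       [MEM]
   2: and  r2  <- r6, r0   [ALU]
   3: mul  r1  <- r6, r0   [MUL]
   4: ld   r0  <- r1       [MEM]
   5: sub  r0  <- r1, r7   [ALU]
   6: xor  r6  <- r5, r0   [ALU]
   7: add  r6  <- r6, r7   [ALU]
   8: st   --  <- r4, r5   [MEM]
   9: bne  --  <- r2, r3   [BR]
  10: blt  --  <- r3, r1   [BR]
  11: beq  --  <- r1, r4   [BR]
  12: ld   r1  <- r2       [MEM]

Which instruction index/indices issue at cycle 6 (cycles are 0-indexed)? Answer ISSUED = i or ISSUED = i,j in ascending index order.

ISSUED = 9

t=0 i0,i1:bne+ld ; 2-wide
t=1 i2,i3:and+mul ; 2-wide
t=2 i4:ld ; WAW r0
t=3 i5:sub ; RAW r0
t=4 i6:xor ; RAW+WAW r6
t=5 i7,i8:add+st ; 2-wide
t=6 i9:bne ; no-port BR/BR
t=7 i10:blt ; no-port BR/BR
t=8 i11,i12:beq+ld ; 2-wide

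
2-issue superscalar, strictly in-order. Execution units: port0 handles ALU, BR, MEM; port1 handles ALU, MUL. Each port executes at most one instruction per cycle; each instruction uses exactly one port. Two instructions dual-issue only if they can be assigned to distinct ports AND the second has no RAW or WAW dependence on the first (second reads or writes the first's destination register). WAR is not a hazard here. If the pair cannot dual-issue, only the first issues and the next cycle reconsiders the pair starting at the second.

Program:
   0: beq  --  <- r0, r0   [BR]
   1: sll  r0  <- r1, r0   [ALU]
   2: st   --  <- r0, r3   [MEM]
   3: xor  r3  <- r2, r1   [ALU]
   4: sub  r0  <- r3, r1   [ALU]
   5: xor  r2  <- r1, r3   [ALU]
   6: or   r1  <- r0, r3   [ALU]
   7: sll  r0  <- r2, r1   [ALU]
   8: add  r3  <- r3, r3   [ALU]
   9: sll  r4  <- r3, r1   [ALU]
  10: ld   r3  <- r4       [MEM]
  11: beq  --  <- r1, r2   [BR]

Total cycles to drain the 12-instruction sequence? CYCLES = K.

CYCLES = 8

[0] i0/i1  beq.BR+sll.ALU  -- pair
[1] i2/i3  st.MEM+xor.ALU  -- pair
[2] i4/i5  sub.ALU+xor.ALU  -- pair
[3] i6  or.ALU  -- RAW r1
[4] i7/i8  sll.ALU+add.ALU  -- pair
[5] i9  sll.ALU  -- RAW r4
[6] i10  ld.MEM  -- no-port MEM/BR
[7] i11  beq.BR  -- tail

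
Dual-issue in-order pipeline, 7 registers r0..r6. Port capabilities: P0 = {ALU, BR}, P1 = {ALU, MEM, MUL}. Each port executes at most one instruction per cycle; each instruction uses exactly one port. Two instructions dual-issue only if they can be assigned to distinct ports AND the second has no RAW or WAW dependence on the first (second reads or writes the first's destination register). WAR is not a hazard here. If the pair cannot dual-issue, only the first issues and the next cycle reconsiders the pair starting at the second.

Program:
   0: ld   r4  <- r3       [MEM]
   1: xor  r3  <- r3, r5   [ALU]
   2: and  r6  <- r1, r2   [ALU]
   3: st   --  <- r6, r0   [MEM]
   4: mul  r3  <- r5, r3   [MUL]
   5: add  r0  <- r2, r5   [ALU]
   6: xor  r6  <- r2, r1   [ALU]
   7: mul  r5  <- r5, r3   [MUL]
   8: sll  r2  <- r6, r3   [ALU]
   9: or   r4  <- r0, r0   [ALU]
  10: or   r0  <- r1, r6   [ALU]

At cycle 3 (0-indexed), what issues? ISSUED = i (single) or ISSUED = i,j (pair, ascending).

#0 head=0: ld;xor i0/i1 dual
#1 head=2: and i2 RAW r6
#2 head=3: st i3 no-port MEM/MUL
#3 head=4: mul;add i4/i5 dual
#4 head=6: xor;mul i6/i7 dual
#5 head=8: sll;or i8/i9 dual
#6 head=10: or i10 tail

ISSUED = 4,5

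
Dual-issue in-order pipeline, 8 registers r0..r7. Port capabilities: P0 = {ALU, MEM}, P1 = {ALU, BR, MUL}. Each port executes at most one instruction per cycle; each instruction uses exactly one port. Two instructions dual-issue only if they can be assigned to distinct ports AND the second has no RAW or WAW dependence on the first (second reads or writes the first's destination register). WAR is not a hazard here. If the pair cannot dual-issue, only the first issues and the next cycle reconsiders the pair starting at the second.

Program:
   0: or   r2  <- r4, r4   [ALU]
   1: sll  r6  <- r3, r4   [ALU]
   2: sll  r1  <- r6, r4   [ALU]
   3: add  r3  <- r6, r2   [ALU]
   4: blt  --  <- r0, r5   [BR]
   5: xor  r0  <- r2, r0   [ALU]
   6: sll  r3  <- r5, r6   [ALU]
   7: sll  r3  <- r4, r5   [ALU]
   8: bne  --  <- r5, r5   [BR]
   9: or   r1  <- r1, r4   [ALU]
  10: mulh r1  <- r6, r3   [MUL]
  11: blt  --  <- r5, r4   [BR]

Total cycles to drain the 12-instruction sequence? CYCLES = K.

CYCLES = 8

#0 head=0: or.ALU sll.ALU i0&i1 pair
#1 head=2: sll.ALU add.ALU i2&i3 pair
#2 head=4: blt.BR xor.ALU i4&i5 pair
#3 head=6: sll.ALU i6 WAW r3
#4 head=7: sll.ALU bne.BR i7&i8 pair
#5 head=9: or.ALU i9 WAW r1
#6 head=10: mulh.MUL i10 no-port MUL/BR
#7 head=11: blt.BR i11 tail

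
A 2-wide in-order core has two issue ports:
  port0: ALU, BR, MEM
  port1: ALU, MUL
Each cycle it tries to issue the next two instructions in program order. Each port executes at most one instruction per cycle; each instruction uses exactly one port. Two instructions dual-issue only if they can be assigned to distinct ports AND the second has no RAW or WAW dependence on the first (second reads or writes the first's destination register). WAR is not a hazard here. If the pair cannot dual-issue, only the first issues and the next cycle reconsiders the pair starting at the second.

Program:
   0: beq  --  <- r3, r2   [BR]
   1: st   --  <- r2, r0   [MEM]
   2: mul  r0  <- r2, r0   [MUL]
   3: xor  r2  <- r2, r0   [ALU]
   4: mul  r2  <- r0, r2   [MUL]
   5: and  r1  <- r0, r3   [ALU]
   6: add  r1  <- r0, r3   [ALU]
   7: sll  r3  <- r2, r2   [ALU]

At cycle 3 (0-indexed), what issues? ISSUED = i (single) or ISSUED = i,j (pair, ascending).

ISSUED = 4,5

[0] i0  beq.BR  -- no-port BR/MEM
[1] i1,i2  st.MEM+mul.MUL  -- pair
[2] i3  xor.ALU  -- RAW+WAW r2
[3] i4,i5  mul.MUL+and.ALU  -- pair
[4] i6,i7  add.ALU+sll.ALU  -- pair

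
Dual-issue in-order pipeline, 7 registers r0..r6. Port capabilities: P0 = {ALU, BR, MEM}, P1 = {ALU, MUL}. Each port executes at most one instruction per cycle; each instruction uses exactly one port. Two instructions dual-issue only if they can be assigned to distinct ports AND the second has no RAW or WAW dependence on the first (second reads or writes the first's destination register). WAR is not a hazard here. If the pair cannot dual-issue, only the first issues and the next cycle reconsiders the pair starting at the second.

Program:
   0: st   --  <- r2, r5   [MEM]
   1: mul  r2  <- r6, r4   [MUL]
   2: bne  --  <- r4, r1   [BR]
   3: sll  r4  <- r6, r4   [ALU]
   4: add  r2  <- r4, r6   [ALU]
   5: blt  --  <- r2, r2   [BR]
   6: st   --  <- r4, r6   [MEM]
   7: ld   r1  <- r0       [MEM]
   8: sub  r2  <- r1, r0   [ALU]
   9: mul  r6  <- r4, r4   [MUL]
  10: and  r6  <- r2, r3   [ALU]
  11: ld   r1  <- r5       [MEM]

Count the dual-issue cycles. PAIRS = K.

PAIRS = 4

#0 head=0: st.MEM;mul.MUL i0,i1 pair
#1 head=2: bne.BR;sll.ALU i2,i3 pair
#2 head=4: add.ALU i4 RAW r2
#3 head=5: blt.BR i5 no-port BR/MEM
#4 head=6: st.MEM i6 no-port MEM/MEM
#5 head=7: ld.MEM i7 RAW r1
#6 head=8: sub.ALU;mul.MUL i8,i9 pair
#7 head=10: and.ALU;ld.MEM i10,i11 pair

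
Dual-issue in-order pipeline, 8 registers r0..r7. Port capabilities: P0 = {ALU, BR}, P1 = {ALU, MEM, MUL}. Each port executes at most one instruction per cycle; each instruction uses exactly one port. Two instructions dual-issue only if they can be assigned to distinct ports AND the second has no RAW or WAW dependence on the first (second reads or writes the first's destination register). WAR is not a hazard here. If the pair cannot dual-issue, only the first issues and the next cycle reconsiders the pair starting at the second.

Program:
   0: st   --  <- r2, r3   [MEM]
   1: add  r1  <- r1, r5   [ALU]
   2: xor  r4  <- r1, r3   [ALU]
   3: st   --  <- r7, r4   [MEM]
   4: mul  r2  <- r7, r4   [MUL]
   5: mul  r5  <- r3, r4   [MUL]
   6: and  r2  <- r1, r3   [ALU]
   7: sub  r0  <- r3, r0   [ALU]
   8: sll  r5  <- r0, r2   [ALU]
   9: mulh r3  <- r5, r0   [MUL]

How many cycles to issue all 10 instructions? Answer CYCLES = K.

CYCLES = 8

  cy0 -> i0&i1 (st.MEM+add.ALU) 2-wide
  cy1 -> i2 (xor.ALU) RAW r4
  cy2 -> i3 (st.MEM) no-port MEM/MUL
  cy3 -> i4 (mul.MUL) no-port MUL/MUL
  cy4 -> i5&i6 (mul.MUL+and.ALU) 2-wide
  cy5 -> i7 (sub.ALU) RAW r0
  cy6 -> i8 (sll.ALU) RAW r5
  cy7 -> i9 (mulh.MUL) tail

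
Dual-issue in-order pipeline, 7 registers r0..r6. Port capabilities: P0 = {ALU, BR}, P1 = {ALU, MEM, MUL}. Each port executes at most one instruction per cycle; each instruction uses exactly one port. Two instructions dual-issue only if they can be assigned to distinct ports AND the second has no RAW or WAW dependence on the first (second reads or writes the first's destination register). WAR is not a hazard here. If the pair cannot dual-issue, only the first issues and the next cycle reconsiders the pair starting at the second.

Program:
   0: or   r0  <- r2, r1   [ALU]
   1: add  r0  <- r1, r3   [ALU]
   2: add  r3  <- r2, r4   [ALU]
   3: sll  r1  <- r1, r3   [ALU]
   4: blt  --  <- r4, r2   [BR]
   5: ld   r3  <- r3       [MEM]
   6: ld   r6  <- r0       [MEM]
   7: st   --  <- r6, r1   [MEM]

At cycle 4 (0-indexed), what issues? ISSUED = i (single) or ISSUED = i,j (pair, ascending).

  cy0 -> i0 (or) WAW r0
  cy1 -> i1&i2 (add add) dual
  cy2 -> i3&i4 (sll blt) dual
  cy3 -> i5 (ld) no-port MEM/MEM
  cy4 -> i6 (ld) no-port MEM/MEM
  cy5 -> i7 (st) tail

ISSUED = 6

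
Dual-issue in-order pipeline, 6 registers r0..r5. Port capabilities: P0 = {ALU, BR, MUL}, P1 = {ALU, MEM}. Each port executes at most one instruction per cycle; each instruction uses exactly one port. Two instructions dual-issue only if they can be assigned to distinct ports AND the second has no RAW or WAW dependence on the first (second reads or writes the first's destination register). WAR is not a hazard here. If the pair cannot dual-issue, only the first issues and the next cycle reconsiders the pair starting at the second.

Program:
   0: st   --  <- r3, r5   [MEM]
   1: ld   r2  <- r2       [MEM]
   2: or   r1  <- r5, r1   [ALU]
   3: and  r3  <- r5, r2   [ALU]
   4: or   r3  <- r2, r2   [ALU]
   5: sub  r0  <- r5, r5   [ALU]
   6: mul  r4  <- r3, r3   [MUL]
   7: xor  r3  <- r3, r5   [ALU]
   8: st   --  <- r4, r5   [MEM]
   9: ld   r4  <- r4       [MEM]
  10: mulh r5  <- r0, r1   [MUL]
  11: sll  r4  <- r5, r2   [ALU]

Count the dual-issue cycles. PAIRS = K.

PAIRS = 4

0. st @i0  | no-port MEM/MEM
1. ld;or @i1,i2  | 2-wide
2. and @i3  | WAW r3
3. or;sub @i4,i5  | 2-wide
4. mul;xor @i6,i7  | 2-wide
5. st @i8  | no-port MEM/MEM
6. ld;mulh @i9,i10  | 2-wide
7. sll @i11  | tail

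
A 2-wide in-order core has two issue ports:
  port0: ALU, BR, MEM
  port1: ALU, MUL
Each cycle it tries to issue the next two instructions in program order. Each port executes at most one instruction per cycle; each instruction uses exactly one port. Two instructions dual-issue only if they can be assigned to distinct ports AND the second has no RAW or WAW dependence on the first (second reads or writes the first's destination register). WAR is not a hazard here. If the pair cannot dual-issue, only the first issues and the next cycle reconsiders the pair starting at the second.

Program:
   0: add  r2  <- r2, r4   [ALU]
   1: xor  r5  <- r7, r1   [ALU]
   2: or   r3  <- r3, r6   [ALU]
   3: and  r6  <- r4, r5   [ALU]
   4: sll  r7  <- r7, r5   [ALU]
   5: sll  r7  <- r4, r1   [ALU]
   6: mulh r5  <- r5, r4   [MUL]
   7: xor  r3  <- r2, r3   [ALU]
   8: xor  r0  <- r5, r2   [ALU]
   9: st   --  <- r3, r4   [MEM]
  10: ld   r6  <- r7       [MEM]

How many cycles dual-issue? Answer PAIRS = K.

  cy0 -> i0+i1 (add xor) pair
  cy1 -> i2+i3 (or and) pair
  cy2 -> i4 (sll) WAW r7
  cy3 -> i5+i6 (sll mulh) pair
  cy4 -> i7+i8 (xor xor) pair
  cy5 -> i9 (st) no-port MEM/MEM
  cy6 -> i10 (ld) tail

PAIRS = 4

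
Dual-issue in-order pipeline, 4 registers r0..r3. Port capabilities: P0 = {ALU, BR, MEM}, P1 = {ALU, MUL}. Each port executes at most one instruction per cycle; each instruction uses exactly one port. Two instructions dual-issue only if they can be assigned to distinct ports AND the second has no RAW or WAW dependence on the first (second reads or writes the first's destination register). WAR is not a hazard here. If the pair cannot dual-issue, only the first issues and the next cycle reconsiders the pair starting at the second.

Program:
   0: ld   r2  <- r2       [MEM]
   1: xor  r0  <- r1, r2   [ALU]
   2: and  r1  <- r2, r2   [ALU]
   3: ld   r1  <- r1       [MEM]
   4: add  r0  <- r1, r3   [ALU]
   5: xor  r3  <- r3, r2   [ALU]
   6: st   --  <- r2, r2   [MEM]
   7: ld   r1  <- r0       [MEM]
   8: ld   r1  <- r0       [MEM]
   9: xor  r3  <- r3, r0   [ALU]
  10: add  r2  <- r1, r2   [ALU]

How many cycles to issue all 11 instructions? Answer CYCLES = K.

CYCLES = 8

t=0 i0:ld.MEM ; RAW r2
t=1 i1/i2:xor.ALU and.ALU ; dual
t=2 i3:ld.MEM ; RAW r1
t=3 i4/i5:add.ALU xor.ALU ; dual
t=4 i6:st.MEM ; no-port MEM/MEM
t=5 i7:ld.MEM ; no-port MEM/MEM
t=6 i8/i9:ld.MEM xor.ALU ; dual
t=7 i10:add.ALU ; tail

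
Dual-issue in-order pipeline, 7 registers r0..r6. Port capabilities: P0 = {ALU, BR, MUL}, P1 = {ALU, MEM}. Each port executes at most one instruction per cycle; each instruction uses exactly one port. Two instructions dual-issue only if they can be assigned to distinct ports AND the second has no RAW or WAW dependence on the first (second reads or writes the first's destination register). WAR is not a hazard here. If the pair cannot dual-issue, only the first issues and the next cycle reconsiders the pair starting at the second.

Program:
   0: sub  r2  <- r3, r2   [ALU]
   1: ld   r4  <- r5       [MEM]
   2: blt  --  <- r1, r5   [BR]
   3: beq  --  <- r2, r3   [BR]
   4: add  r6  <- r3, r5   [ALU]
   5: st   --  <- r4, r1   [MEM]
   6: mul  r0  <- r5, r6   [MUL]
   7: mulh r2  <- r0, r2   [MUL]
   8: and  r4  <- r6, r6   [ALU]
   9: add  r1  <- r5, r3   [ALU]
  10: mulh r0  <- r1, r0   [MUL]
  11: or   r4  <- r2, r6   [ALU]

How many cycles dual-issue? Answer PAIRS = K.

PAIRS = 5

0. sub.ALU+ld.MEM @i0/i1  | pair
1. blt.BR @i2  | no-port BR/BR
2. beq.BR+add.ALU @i3/i4  | pair
3. st.MEM+mul.MUL @i5/i6  | pair
4. mulh.MUL+and.ALU @i7/i8  | pair
5. add.ALU @i9  | RAW r1
6. mulh.MUL+or.ALU @i10/i11  | pair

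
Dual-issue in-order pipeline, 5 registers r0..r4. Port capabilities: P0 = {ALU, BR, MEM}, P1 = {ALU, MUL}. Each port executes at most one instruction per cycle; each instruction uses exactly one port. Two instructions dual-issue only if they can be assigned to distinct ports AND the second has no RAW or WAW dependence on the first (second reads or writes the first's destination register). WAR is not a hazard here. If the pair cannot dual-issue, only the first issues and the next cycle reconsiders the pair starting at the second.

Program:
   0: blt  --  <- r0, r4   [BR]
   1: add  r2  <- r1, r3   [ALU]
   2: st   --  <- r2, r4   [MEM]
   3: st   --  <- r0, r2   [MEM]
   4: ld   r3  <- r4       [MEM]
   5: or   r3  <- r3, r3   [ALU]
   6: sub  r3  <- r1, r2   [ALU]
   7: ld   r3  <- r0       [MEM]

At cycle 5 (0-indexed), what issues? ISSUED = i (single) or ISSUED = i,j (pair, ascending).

#0 head=0: blt/add i0&i1 2-wide
#1 head=2: st i2 no-port MEM/MEM
#2 head=3: st i3 no-port MEM/MEM
#3 head=4: ld i4 RAW+WAW r3
#4 head=5: or i5 WAW r3
#5 head=6: sub i6 WAW r3
#6 head=7: ld i7 tail

ISSUED = 6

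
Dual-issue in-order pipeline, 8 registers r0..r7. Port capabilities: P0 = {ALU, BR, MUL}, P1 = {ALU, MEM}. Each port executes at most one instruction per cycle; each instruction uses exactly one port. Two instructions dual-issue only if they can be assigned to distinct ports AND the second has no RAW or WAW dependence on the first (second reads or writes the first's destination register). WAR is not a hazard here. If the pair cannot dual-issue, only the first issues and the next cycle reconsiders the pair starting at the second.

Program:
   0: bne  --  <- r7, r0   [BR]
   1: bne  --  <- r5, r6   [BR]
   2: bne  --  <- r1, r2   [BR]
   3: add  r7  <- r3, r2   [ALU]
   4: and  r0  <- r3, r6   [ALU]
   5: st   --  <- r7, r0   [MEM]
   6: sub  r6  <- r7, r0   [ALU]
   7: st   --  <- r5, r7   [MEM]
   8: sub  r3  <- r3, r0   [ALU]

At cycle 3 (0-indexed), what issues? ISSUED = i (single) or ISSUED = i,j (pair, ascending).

ISSUED = 4

0. bne @i0  | no-port BR/BR
1. bne @i1  | no-port BR/BR
2. bne+add @i2+i3  | dual
3. and @i4  | RAW r0
4. st+sub @i5+i6  | dual
5. st+sub @i7+i8  | dual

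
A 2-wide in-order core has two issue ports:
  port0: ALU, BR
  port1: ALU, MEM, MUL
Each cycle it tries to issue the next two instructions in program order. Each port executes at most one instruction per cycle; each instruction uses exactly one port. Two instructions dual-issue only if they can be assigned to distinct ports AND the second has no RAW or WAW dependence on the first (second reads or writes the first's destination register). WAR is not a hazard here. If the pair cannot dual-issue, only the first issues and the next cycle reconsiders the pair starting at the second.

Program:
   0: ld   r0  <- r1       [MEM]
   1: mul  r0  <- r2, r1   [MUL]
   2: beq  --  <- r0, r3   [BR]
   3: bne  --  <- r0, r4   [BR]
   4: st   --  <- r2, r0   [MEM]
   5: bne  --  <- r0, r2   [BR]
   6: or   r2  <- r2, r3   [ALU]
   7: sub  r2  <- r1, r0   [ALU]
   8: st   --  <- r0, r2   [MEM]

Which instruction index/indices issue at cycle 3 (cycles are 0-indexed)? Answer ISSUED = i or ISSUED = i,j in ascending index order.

  cy0 -> i0 (ld) no-port MEM/MUL
  cy1 -> i1 (mul) RAW r0
  cy2 -> i2 (beq) no-port BR/BR
  cy3 -> i3,i4 (bne;st) 2-wide
  cy4 -> i5,i6 (bne;or) 2-wide
  cy5 -> i7 (sub) RAW r2
  cy6 -> i8 (st) tail

ISSUED = 3,4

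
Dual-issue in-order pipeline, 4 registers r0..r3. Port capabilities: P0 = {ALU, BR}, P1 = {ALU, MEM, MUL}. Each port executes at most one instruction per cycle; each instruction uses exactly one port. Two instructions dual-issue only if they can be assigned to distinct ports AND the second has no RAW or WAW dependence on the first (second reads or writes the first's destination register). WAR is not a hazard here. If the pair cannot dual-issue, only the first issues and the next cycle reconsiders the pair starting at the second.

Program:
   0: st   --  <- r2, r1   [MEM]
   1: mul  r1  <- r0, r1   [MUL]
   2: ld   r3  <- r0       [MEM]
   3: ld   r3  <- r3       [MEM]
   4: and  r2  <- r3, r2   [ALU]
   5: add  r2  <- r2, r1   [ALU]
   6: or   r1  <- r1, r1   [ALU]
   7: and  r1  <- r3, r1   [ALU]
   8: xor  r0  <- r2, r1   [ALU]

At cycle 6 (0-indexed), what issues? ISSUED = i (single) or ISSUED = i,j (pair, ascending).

ISSUED = 7

  cy0 -> i0 (st.MEM) no-port MEM/MUL
  cy1 -> i1 (mul.MUL) no-port MUL/MEM
  cy2 -> i2 (ld.MEM) no-port MEM/MEM
  cy3 -> i3 (ld.MEM) RAW r3
  cy4 -> i4 (and.ALU) RAW+WAW r2
  cy5 -> i5/i6 (add.ALU+or.ALU) dual
  cy6 -> i7 (and.ALU) RAW r1
  cy7 -> i8 (xor.ALU) tail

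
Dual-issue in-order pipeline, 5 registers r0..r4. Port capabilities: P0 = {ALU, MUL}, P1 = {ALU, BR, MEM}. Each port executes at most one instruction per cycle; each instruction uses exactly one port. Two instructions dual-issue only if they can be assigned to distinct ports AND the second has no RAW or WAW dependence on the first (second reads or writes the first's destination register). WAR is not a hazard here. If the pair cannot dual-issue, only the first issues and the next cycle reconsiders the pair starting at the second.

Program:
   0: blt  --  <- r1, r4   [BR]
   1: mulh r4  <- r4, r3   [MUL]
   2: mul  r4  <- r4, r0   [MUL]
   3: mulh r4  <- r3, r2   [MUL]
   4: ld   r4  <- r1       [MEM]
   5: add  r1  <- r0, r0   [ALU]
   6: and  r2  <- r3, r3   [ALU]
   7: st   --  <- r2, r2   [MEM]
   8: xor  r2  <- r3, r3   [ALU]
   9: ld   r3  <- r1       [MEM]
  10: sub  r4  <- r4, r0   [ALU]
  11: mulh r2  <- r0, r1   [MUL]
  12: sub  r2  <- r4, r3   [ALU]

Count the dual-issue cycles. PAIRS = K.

#0 head=0: blt;mulh i0&i1 dual
#1 head=2: mul i2 no-port MUL/MUL
#2 head=3: mulh i3 WAW r4
#3 head=4: ld;add i4&i5 dual
#4 head=6: and i6 RAW r2
#5 head=7: st;xor i7&i8 dual
#6 head=9: ld;sub i9&i10 dual
#7 head=11: mulh i11 WAW r2
#8 head=12: sub i12 tail

PAIRS = 4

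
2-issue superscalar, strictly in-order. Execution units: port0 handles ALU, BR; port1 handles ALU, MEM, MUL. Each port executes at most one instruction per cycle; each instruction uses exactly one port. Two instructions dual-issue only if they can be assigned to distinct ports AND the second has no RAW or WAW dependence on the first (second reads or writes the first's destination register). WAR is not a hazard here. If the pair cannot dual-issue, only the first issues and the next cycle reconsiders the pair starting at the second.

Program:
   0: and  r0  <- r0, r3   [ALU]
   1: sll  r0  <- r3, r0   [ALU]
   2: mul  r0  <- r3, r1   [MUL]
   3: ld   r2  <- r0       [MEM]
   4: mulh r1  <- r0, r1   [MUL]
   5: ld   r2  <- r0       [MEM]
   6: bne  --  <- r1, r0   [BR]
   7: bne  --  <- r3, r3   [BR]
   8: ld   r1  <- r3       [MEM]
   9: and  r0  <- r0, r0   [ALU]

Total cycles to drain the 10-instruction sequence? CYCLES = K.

  cy0 -> i0 (and) RAW+WAW r0
  cy1 -> i1 (sll) WAW r0
  cy2 -> i2 (mul) no-port MUL/MEM
  cy3 -> i3 (ld) no-port MEM/MUL
  cy4 -> i4 (mulh) no-port MUL/MEM
  cy5 -> i5,i6 (ld bne) pair
  cy6 -> i7,i8 (bne ld) pair
  cy7 -> i9 (and) tail

CYCLES = 8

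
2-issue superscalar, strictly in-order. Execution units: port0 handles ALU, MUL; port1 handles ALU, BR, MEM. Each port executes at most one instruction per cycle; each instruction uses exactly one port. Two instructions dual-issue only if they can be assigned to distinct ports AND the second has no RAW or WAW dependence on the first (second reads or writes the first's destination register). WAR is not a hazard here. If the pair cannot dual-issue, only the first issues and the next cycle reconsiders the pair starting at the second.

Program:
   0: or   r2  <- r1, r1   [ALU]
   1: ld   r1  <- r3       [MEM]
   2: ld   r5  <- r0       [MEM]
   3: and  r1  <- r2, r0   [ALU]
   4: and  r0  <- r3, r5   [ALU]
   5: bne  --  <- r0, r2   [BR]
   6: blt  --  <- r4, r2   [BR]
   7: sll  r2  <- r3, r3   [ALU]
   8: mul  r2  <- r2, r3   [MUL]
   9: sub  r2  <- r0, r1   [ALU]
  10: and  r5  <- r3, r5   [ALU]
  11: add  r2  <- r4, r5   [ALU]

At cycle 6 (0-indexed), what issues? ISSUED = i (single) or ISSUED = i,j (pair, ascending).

ISSUED = 9,10

t=0 i0/i1:or.ALU+ld.MEM ; 2-wide
t=1 i2/i3:ld.MEM+and.ALU ; 2-wide
t=2 i4:and.ALU ; RAW r0
t=3 i5:bne.BR ; no-port BR/BR
t=4 i6/i7:blt.BR+sll.ALU ; 2-wide
t=5 i8:mul.MUL ; WAW r2
t=6 i9/i10:sub.ALU+and.ALU ; 2-wide
t=7 i11:add.ALU ; tail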